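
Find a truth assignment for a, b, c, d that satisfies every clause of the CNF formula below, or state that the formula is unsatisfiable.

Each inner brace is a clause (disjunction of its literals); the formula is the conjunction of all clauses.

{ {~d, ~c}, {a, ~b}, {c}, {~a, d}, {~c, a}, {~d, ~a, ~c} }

From the singleton clause (c), c = 1.
From the singleton clause (~d), d = 0.
From the singleton clause (~a), a = 0.
Now (a) is unsatisfied and unit — conflict.

UNSATISFIABLE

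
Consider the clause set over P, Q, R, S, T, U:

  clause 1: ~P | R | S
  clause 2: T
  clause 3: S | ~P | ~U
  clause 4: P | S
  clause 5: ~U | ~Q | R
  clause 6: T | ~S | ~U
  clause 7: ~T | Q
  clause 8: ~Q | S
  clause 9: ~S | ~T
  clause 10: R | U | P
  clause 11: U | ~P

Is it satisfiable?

Unsatisfiable

(T) alone gives T = 1.
(Q) alone gives Q = 1.
(S) alone gives S = 1.
That conflicts with the unit clause (~S).
No assignment satisfies every clause.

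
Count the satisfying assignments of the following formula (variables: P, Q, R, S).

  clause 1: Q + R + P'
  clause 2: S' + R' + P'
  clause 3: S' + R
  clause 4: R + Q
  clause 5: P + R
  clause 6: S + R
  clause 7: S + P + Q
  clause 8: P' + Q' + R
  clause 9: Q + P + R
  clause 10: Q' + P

There are 2^4 = 16 truth assignments over (P, Q, R, S).
Split on Q. With Q = 1, the clauses containing Q are satisfied and Q' drops from the rest; 1 of the 2^3 = 8 assignments to the other variables satisfy what remains.
With Q = 0, by the same count on the reduced clause set, 2 assignments work.
Total: 1 + 2 = 3.

3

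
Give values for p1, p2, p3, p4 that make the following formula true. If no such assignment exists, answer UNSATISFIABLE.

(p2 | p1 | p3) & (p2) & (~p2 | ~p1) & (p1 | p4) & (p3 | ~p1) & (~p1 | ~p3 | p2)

The clause (p2) is unit, so p2 = 1.
The clause (~p1) is unit, so p1 = 0.
The clause (p4) is unit, so p4 = 1.
Every clause is now satisfied; p3 is unconstrained.

p1=0; p2=1; p3=1; p4=1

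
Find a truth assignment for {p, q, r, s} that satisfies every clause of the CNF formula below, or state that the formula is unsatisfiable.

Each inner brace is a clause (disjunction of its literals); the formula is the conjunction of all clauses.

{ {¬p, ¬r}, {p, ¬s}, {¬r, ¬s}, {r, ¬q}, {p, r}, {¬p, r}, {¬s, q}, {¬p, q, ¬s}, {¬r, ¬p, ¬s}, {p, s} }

UNSATISFIABLE

Branch on p: set p = False.
(¬s) alone gives s = False.
That conflicts with the unit clause (s).
That branch fails; take p = True instead.
(¬r) alone gives r = False.
That conflicts with the unit clause (r).
Either choice for p ends in contradiction.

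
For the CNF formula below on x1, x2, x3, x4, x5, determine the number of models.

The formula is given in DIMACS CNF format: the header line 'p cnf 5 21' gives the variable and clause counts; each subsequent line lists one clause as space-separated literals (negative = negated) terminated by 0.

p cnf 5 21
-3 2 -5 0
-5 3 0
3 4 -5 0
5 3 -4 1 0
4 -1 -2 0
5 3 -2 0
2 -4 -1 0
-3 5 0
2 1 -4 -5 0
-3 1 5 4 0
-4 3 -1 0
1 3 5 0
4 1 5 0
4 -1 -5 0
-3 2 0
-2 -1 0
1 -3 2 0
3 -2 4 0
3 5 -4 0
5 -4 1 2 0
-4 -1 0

3

There are 2^5 = 32 truth assignments over (x1, x2, x3, x4, x5).
Split on x5. With x5 = True, the clauses containing x5 are satisfied and ¬x5 drops from the rest; 2 of the 2^4 = 16 assignments to the other variables satisfy what remains.
With x5 = False, by the same count on the reduced clause set, 1 assignment works.
(One model: x1=F, x2=T, x3=T, x4=F, x5=T.)
Total: 2 + 1 = 3.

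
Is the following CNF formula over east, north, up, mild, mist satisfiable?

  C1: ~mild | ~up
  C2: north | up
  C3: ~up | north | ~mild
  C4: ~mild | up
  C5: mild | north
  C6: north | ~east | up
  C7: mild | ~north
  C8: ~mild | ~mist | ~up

Suppose mild = 0.
From the singleton clause (north), north = 1.
Now (~north) is unsatisfied and unit — conflict.
Undo mild and try mild = 1.
From the singleton clause (~up), up = 0.
Now (up) is unsatisfied and unit — conflict.
Neither mild = 1 nor mild = 0 works.
No assignment satisfies every clause.

No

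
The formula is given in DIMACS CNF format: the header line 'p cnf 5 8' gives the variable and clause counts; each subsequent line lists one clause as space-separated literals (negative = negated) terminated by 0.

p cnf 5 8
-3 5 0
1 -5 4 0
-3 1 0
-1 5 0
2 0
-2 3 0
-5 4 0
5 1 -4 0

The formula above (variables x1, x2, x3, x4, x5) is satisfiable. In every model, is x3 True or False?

True

Suppose x3 = False.
The clause (x2) is unit, so x2 = True.
But (¬x2) is also a unit clause — contradiction.
So every satisfying assignment has x3 = True.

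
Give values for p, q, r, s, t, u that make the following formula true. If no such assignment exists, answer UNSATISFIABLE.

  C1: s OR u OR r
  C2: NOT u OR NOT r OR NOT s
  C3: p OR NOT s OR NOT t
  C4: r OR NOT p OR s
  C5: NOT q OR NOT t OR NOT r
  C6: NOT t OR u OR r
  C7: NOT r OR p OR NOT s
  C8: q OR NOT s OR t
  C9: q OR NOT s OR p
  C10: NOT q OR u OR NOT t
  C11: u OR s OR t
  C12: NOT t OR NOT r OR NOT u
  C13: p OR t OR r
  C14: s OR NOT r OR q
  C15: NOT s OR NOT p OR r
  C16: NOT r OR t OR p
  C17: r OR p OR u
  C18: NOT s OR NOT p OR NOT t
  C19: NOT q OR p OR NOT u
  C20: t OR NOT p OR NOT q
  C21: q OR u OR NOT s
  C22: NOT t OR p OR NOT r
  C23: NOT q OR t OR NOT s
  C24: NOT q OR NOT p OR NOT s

p ↦ false, q ↦ false, r ↦ false, s ↦ false, t ↦ true, u ↦ true

Case s = false:
Case u = true:
Case r = false:
From the singleton clause (NOT p), p = false.
From the singleton clause (t), t = true.
From the singleton clause (NOT q), q = false.
Every clause now holds.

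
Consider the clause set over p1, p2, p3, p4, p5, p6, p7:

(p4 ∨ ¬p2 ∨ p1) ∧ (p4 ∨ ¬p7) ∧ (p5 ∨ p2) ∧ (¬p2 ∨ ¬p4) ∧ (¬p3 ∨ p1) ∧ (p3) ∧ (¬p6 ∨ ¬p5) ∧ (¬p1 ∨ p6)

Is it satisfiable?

Yes

Unit clause (p3) forces p3 = True.
Unit clause (p1) forces p1 = True.
Unit clause (p6) forces p6 = True.
Unit clause (¬p5) forces p5 = False.
Unit clause (p2) forces p2 = True.
Unit clause (¬p4) forces p4 = False.
Unit clause (¬p7) forces p7 = False.
Every clause now holds.
A satisfying assignment: p1: True, p2: True, p3: True, p4: False, p5: False, p6: True, p7: False.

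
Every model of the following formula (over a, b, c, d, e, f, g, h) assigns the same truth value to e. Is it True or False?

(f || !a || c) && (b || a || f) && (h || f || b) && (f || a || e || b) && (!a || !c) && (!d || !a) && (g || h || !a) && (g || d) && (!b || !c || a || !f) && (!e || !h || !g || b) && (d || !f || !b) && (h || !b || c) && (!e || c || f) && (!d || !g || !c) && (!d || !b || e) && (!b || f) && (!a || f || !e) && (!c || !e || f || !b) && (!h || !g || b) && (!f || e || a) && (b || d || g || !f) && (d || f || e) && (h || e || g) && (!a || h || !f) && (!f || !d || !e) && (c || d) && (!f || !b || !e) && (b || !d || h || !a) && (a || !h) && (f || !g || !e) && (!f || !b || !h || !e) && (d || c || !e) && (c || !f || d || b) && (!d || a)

Suppose e = false.
Branch on a: set a = false.
From the singleton clause (!f), f = false.
From the singleton clause (b), b = true.
Now (!b) is unsatisfied and unit — conflict.
Undo a and try a = true.
From the singleton clause (!c), c = false.
From the singleton clause (f), f = true.
From the singleton clause (!d), d = false.
Now (d) is unsatisfied and unit — conflict.
Either choice for a ends in contradiction.
So every satisfying assignment has e = True.

True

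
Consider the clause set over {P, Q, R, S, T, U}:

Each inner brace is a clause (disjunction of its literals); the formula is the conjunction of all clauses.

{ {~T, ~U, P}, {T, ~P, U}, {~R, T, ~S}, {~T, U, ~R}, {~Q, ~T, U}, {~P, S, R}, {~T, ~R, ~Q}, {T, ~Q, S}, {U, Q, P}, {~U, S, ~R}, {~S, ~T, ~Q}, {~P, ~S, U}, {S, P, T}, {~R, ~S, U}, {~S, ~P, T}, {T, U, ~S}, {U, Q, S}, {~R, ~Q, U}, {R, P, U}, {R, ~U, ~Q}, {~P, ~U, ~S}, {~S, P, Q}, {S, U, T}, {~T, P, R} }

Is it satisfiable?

Branch on T: set T = 0.
Branch on P: set P = 0.
The clause (S) is unit, so S = 1.
The clause (~R) is unit, so R = 0.
The clause (U) is unit, so U = 1.
The clause (~Q) is unit, so Q = 0.
But (Q) is also a unit clause — contradiction.
So P must be the other value — set P = 1.
The clause (U) is unit, so U = 1.
The clause (~S) is unit, so S = 0.
The clause (R) is unit, so R = 1.
But (~R) is also a unit clause — contradiction.
Both values of P lead to a conflict.
So T must be the other value — set T = 1.
Branch on U: set U = 0.
The clause (~R) is unit, so R = 0.
The clause (~Q) is unit, so Q = 0.
The clause (P) is unit, so P = 1.
The clause (S) is unit, so S = 1.
But (~S) is also a unit clause — contradiction.
So U must be the other value — set U = 1.
The clause (P) is unit, so P = 1.
The clause (~S) is unit, so S = 0.
The clause (R) is unit, so R = 1.
But (~R) is also a unit clause — contradiction.
Both values of U lead to a conflict.
Both values of T lead to a conflict.
No assignment satisfies every clause.

No, unsatisfiable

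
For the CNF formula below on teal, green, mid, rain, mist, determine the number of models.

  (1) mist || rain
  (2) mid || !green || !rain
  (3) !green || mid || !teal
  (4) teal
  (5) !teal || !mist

There are 2^5 = 32 truth assignments over (teal, green, mid, rain, mist).
Split on green. With green = true, the clauses containing green are satisfied and !green drops from the rest; 1 of the 2^4 = 16 assignments to the other variables satisfy what remains.
With green = false, by the same count on the reduced clause set, 2 assignments work.
(One model: teal=T, green=F, mid=F, rain=T, mist=F.)
Total: 1 + 2 = 3.

3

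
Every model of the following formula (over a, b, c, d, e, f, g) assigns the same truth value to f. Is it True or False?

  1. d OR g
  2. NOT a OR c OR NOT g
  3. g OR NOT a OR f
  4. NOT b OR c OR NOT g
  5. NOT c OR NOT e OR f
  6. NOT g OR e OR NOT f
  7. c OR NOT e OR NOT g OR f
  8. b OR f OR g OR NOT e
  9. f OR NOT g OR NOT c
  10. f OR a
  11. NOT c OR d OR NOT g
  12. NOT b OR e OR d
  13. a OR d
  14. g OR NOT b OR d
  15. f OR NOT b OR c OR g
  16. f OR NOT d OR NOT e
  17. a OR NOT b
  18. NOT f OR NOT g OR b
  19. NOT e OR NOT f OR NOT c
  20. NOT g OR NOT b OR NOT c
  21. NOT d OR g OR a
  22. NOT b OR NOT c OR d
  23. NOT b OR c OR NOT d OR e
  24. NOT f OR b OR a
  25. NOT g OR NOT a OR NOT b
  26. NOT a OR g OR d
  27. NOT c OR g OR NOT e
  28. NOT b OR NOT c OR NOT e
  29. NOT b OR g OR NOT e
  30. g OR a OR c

True

Suppose f = false.
From the singleton clause (a), a = true.
From the singleton clause (g), g = true.
From the singleton clause (c), c = true.
But (NOT c) is also a unit clause — contradiction.
So every satisfying assignment has f = True.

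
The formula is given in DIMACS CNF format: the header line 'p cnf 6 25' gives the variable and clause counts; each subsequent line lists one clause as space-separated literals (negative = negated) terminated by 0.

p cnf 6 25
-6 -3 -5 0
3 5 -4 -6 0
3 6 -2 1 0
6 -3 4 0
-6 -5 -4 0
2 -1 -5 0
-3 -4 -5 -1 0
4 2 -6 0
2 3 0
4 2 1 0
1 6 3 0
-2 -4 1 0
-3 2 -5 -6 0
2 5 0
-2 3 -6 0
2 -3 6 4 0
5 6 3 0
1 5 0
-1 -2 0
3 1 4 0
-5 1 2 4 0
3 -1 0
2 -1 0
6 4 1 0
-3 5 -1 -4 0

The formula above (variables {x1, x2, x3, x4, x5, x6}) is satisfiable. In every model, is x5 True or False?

True

Suppose x5 = False.
The clause (x2) is unit, so x2 = True.
The clause (x1) is unit, so x1 = True.
Now (¬x1) is unsatisfied and unit — conflict.
So every satisfying assignment has x5 = True.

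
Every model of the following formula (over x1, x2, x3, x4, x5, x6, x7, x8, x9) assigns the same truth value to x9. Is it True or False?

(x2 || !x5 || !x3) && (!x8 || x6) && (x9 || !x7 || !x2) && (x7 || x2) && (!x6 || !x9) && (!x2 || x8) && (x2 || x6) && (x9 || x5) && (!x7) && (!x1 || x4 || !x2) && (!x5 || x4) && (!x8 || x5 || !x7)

False

Suppose x9 = true.
(!x6) alone gives x6 = false.
(!x8) alone gives x8 = false.
(!x2) alone gives x2 = false.
That conflicts with the unit clause (x2).
So every satisfying assignment has x9 = False.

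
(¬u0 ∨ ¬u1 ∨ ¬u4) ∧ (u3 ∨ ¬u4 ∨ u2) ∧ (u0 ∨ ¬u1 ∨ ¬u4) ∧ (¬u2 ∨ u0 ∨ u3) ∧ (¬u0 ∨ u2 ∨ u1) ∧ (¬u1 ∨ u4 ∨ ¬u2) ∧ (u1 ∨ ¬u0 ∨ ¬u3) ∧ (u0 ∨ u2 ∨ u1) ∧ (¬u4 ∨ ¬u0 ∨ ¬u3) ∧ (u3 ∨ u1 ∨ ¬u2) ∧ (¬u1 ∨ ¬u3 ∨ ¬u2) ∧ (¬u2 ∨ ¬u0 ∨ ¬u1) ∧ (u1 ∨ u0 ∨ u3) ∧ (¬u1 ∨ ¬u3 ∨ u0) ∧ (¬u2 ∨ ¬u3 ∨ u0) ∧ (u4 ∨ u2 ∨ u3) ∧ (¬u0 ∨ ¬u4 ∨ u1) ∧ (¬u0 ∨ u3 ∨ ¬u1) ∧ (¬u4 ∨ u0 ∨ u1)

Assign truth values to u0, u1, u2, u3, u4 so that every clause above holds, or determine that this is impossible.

Case u0 = True:
Case u1 = True:
The clause (¬u4) is unit, so u4 = False.
The clause (¬u2) is unit, so u2 = False.
The clause (u3) is unit, so u3 = True.
This assignment satisfies each clause.

u0 ↦ True; u1 ↦ True; u2 ↦ False; u3 ↦ True; u4 ↦ False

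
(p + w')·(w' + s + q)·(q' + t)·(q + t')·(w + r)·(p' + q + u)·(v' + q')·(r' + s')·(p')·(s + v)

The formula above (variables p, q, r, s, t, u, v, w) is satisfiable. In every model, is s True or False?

Suppose s = 1.
The clause (r') is unit, so r = 0.
The clause (w) is unit, so w = 1.
The clause (p) is unit, so p = 1.
But (p') is also a unit clause — contradiction.
So every satisfying assignment has s = False.

False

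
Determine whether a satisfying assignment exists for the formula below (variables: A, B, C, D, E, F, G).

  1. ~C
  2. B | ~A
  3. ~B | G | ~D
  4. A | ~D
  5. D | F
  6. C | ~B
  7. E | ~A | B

Yes, satisfiable

Unit clause (~C) forces C = 0.
Unit clause (~B) forces B = 0.
Unit clause (~A) forces A = 0.
Unit clause (~D) forces D = 0.
Unit clause (F) forces F = 1.
Every clause is now satisfied; E, G are unconstrained.
A satisfying assignment: A=0,  B=0,  C=0,  D=0,  E=0,  F=1,  G=1.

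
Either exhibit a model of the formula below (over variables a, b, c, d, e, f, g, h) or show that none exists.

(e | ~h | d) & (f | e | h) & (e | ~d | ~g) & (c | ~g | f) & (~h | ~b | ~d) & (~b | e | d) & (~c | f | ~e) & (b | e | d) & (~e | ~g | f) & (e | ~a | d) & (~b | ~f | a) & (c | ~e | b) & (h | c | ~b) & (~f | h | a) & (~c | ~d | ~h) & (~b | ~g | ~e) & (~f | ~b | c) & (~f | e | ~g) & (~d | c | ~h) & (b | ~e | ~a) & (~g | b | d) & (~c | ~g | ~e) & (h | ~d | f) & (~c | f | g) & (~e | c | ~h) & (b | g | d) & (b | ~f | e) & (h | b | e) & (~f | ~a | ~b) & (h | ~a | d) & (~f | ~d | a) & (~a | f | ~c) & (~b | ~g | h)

Suppose e = 1.
Suppose c = 0.
The clause (b) is unit, so b = 1.
The clause (h) is unit, so h = 1.
That conflicts with the unit clause (~h).
Backtrack on c: now try c = 1.
The clause (f) is unit, so f = 1.
The clause (~g) is unit, so g = 0.
Suppose b = 0.
The clause (~a) is unit, so a = 0.
The clause (h) is unit, so h = 1.
The clause (~d) is unit, so d = 0.
That conflicts with the unit clause (d).
Backtrack on b: now try b = 1.
The clause (a) is unit, so a = 1.
That conflicts with the unit clause (~a).
Neither b = 1 nor b = 0 works.
Neither c = 1 nor c = 0 works.
Backtrack on e: now try e = 0.
Suppose h = 0.
The clause (f) is unit, so f = 1.
The clause (a) is unit, so a = 1.
The clause (d) is unit, so d = 1.
The clause (~g) is unit, so g = 0.
The clause (b) is unit, so b = 1.
That conflicts with the unit clause (~b).
Backtrack on h: now try h = 1.
The clause (d) is unit, so d = 1.
The clause (~g) is unit, so g = 0.
The clause (~b) is unit, so b = 0.
The clause (~c) is unit, so c = 0.
That conflicts with the unit clause (c).
Neither h = 1 nor h = 0 works.
Neither e = 1 nor e = 0 works.

UNSATISFIABLE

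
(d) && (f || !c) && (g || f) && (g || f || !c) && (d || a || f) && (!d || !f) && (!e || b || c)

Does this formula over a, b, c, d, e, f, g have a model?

Yes, satisfiable

The clause (d) is unit, so d = true.
The clause (!f) is unit, so f = false.
The clause (!c) is unit, so c = false.
The clause (g) is unit, so g = true.
Suppose e = true.
The clause (b) is unit, so b = true.
All clauses hold; a can take either value.
A satisfying assignment: a ↦ true,  b ↦ true,  c ↦ false,  d ↦ true,  e ↦ true,  f ↦ false,  g ↦ true.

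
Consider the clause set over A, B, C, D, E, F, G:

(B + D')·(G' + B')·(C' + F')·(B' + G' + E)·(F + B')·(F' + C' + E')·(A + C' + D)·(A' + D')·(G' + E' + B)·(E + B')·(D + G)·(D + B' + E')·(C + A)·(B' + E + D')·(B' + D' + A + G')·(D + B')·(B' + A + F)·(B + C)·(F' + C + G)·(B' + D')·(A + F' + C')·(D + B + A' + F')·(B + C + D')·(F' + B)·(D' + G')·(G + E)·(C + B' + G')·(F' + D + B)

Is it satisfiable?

Yes, satisfiable

Case B = 0:
Unit clause (D') forces D = 0.
Unit clause (G) forces G = 1.
Unit clause (E') forces E = 0.
Unit clause (C) forces C = 1.
Unit clause (F') forces F = 0.
Unit clause (A) forces A = 1.
All clauses are satisfied.
A satisfying assignment: A ↦ 1,  B ↦ 0,  C ↦ 1,  D ↦ 0,  E ↦ 0,  F ↦ 0,  G ↦ 1.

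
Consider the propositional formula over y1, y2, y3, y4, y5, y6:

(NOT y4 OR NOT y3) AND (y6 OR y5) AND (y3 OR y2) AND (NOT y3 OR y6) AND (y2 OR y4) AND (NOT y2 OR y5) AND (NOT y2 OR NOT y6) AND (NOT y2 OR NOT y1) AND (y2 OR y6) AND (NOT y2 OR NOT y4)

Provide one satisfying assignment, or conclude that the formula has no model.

y1: false, y2: true, y3: false, y4: false, y5: true, y6: false

Case y4 = false:
(y2) alone gives y2 = true.
(y5) alone gives y5 = true.
(NOT y6) alone gives y6 = false.
(NOT y3) alone gives y3 = false.
(NOT y1) alone gives y1 = false.
This assignment satisfies each clause.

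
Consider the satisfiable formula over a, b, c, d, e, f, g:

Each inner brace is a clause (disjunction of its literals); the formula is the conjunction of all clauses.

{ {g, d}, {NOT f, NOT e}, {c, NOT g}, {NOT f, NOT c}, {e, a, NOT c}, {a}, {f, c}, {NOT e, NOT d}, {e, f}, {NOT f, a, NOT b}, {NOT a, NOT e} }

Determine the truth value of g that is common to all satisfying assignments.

False

Suppose g = true.
(c) alone gives c = true.
(NOT f) alone gives f = false.
(a) alone gives a = true.
(e) alone gives e = true.
But (NOT e) is also a unit clause — contradiction.
So every satisfying assignment has g = False.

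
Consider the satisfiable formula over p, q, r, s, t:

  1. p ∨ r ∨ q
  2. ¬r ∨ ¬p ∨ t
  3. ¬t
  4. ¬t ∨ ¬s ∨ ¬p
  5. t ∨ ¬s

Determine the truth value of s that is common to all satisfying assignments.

False

Suppose s = True.
The clause (¬t) is unit, so t = False.
That conflicts with the unit clause (t).
So every satisfying assignment has s = False.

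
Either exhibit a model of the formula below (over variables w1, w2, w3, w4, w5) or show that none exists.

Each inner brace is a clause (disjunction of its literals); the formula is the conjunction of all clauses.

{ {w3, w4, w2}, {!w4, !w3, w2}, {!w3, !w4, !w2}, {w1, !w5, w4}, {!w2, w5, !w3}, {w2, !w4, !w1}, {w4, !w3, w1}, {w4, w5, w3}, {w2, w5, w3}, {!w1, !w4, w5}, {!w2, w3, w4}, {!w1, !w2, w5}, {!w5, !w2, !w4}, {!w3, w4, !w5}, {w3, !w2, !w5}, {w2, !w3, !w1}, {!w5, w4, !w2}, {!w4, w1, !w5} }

Try w3 = false.
Try w4 = true.
Try w2 = true.
(!w5) alone gives w5 = false.
(!w1) alone gives w1 = false.
Every clause now holds.

w1=false, w2=true, w3=false, w4=true, w5=false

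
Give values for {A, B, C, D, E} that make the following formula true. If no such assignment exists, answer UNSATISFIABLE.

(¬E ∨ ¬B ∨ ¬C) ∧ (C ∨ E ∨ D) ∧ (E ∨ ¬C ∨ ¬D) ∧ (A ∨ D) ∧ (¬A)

From the singleton clause (¬A), A = False.
From the singleton clause (D), D = True.
Case E = False:
From the singleton clause (¬C), C = False.
No clause remains; B is free.

A ↦ False,  B ↦ True,  C ↦ False,  D ↦ True,  E ↦ False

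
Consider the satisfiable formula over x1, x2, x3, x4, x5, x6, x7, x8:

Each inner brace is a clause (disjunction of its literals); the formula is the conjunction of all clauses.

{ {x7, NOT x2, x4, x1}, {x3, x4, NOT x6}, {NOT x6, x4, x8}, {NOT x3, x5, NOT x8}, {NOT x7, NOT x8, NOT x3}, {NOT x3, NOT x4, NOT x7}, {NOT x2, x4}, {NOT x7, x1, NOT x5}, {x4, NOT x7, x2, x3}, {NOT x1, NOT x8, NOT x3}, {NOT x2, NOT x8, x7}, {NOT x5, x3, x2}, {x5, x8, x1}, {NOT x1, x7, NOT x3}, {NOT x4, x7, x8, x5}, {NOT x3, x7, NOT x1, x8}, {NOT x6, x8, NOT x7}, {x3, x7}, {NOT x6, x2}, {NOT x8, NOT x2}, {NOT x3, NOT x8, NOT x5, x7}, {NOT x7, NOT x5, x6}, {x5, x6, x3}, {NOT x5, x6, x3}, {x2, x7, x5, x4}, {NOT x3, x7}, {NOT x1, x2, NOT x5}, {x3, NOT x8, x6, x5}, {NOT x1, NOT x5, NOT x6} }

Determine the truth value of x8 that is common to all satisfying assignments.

Suppose x8 = true.
The clause (NOT x2) is unit, so x2 = false.
The clause (NOT x6) is unit, so x6 = false.
Suppose x3 = false.
The clause (NOT x5) is unit, so x5 = false.
But (x5) is also a unit clause — contradiction.
Undo x3 and try x3 = true.
The clause (x5) is unit, so x5 = true.
The clause (NOT x7) is unit, so x7 = false.
But (x7) is also a unit clause — contradiction.
Neither x3 = true nor x3 = false works.
So every satisfying assignment has x8 = False.

False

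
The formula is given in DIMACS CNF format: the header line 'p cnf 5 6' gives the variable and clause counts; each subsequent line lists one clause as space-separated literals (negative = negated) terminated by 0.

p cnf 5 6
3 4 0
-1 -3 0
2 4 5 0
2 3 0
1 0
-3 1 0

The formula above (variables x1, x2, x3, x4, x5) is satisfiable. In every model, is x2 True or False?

Suppose x2 = False.
From the singleton clause (x3), x3 = True.
From the singleton clause (¬x1), x1 = False.
That conflicts with the unit clause (x1).
So every satisfying assignment has x2 = True.

True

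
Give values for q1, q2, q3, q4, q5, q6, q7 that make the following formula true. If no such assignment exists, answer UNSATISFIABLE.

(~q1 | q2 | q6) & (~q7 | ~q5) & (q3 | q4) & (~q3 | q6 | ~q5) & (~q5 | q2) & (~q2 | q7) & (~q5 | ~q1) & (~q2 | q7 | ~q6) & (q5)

The clause (q5) is unit, so q5 = 1.
The clause (~q7) is unit, so q7 = 0.
The clause (q2) is unit, so q2 = 1.
That conflicts with the unit clause (~q2).

UNSATISFIABLE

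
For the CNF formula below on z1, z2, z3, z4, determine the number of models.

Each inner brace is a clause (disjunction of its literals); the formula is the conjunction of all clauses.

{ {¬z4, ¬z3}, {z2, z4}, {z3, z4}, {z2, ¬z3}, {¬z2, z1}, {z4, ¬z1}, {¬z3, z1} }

There are 2^4 = 16 truth assignments over (z1, z2, z3, z4).
Split on z2. With z2 = True, the clauses containing z2 are satisfied and ¬z2 drops from the rest; 1 of the 2^3 = 8 assignments to the other variables satisfy what remains.
With z2 = False, by the same count on the reduced clause set, 2 assignments work.
(One model: z1=F, z2=F, z3=F, z4=T.)
Total: 1 + 2 = 3.

3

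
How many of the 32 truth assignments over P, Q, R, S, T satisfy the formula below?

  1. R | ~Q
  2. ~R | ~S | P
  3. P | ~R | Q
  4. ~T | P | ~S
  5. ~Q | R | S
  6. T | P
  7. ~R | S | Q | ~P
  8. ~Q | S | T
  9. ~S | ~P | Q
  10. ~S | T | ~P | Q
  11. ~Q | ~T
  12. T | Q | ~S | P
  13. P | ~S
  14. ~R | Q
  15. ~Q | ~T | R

4

There are 2^5 = 32 truth assignments over (P, Q, R, S, T).
Split on R. With R = 1, the clauses containing R are satisfied and ~R drops from the rest; 1 of the 2^4 = 16 assignments to the other variables satisfy what remains.
With R = 0, by the same count on the reduced clause set, 3 assignments work.
(One model: P=F, Q=F, R=F, S=F, T=T.)
Total: 1 + 3 = 4.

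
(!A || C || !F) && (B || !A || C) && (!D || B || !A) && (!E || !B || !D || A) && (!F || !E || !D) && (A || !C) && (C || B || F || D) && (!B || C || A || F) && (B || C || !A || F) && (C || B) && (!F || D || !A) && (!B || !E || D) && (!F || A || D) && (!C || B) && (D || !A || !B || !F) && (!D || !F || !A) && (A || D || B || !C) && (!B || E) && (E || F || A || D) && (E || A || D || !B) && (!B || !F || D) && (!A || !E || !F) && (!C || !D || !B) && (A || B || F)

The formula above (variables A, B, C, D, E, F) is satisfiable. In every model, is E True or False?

Suppose E = false.
From the singleton clause (!B), B = false.
From the singleton clause (C), C = true.
Now (!C) is unsatisfied and unit — conflict.
So every satisfying assignment has E = True.

True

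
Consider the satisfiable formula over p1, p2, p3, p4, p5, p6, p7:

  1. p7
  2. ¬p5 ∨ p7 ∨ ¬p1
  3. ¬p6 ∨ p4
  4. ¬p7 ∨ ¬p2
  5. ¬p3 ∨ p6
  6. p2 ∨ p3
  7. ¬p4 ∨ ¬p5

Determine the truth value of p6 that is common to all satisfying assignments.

True

Suppose p6 = False.
The clause (p7) is unit, so p7 = True.
The clause (¬p2) is unit, so p2 = False.
The clause (¬p3) is unit, so p3 = False.
But (p3) is also a unit clause — contradiction.
So every satisfying assignment has p6 = True.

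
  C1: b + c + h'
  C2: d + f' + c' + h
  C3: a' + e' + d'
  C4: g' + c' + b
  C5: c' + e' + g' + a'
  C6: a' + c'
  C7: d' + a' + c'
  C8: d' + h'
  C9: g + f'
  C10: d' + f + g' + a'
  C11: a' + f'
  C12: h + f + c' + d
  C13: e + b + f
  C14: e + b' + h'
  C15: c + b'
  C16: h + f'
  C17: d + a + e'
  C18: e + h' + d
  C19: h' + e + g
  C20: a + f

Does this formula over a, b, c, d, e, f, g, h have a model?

Case a = 1:
(c') alone gives c = 0.
(f') alone gives f = 0.
(b') alone gives b = 0.
(h') alone gives h = 0.
(e) alone gives e = 1.
(d') alone gives d = 0.
All clauses hold; g can take either value.
A satisfying assignment: a ↦ 1,  b ↦ 0,  c ↦ 0,  d ↦ 0,  e ↦ 1,  f ↦ 0,  g ↦ 1,  h ↦ 0.

Yes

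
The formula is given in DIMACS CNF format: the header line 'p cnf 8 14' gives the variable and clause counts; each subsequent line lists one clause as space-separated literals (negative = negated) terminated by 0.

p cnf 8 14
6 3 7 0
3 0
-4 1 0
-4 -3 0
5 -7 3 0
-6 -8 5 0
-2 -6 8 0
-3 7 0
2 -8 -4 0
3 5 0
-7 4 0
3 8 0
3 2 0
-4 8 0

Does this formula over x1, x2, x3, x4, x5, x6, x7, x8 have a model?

The clause (x3) is unit, so x3 = True.
The clause (¬x4) is unit, so x4 = False.
The clause (x7) is unit, so x7 = True.
That conflicts with the unit clause (¬x7).
No assignment satisfies every clause.

No, unsatisfiable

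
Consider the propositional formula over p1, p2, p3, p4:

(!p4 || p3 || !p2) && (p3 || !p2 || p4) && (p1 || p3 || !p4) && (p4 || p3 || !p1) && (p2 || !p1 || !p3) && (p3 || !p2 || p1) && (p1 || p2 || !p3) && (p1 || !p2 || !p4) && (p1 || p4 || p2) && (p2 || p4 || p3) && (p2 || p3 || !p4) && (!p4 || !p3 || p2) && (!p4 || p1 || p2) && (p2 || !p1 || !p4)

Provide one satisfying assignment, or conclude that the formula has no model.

p1: true,  p2: true,  p3: true,  p4: true

Try p4 = true.
Try p3 = true.
Unit clause (p2) forces p2 = true.
Unit clause (p1) forces p1 = true.
Every clause now holds.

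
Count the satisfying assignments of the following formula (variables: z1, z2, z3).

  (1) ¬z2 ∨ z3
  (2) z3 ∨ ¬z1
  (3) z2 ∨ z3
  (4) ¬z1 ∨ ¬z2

3

There are 2^3 = 8 truth assignments over (z1, z2, z3).
Check each against the 4 clauses (columns in the order z1, z2, z3):
  F F F  ✗ fails (z2 ∨ z3)
  F F T  ✓ satisfies all
  F T F  ✗ fails (¬z2 ∨ z3)
  F T T  ✓ satisfies all
  T F F  ✗ fails (z3 ∨ ¬z1)
  T F T  ✓ satisfies all
  T T F  ✗ fails (¬z2 ∨ z3)
  T T T  ✗ fails (¬z1 ∨ ¬z2)
3 of the 8 rows are models.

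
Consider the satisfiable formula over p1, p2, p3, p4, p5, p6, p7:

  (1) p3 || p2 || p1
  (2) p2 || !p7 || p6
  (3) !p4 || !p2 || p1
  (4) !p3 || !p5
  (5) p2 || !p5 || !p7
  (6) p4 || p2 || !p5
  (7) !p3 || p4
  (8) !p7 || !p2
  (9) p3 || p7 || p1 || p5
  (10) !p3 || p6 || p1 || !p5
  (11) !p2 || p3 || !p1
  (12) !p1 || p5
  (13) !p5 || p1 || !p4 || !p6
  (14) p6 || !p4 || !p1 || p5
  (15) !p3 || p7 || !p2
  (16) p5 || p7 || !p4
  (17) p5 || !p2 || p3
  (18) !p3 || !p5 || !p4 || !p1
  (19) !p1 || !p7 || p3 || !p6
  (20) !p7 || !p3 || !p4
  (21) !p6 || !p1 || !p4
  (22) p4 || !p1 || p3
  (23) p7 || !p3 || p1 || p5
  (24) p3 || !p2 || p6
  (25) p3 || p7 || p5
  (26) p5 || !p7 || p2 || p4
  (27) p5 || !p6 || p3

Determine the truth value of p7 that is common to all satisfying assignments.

Suppose p7 = true.
Unit clause (!p2) forces p2 = false.
Unit clause (p6) forces p6 = true.
Unit clause (!p5) forces p5 = false.
Unit clause (!p1) forces p1 = false.
Unit clause (p3) forces p3 = true.
Unit clause (p4) forces p4 = true.
That conflicts with the unit clause (!p4).
So every satisfying assignment has p7 = False.

False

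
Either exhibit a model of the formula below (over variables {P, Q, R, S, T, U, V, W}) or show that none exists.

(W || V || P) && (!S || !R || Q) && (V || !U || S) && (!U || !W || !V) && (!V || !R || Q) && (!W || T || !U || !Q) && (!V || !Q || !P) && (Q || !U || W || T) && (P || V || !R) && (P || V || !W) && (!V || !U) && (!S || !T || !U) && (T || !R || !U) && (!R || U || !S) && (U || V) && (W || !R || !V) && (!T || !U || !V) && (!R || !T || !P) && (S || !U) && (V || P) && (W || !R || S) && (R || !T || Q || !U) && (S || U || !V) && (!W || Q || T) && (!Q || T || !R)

Try V = true.
From the singleton clause (!U), U = false.
From the singleton clause (S), S = true.
From the singleton clause (!R), R = false.
Try Q = false.
Try W = true.
From the singleton clause (T), T = true.
All clauses hold; P can take either value.

P ↦ false, Q ↦ false, R ↦ false, S ↦ true, T ↦ true, U ↦ false, V ↦ true, W ↦ true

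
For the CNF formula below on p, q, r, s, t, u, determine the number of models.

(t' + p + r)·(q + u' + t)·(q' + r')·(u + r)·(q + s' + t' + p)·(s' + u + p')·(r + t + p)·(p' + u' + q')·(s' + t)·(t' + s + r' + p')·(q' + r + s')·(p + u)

5

There are 2^6 = 64 truth assignments over (p, q, r, s, t, u).
Split on p. With p = 1, the clauses containing p are satisfied and p' drops from the rest; 4 of the 2^5 = 32 assignments to the other variables satisfy what remains.
With p = 0, by the same count on the reduced clause set, 1 assignment works.
Total: 4 + 1 = 5.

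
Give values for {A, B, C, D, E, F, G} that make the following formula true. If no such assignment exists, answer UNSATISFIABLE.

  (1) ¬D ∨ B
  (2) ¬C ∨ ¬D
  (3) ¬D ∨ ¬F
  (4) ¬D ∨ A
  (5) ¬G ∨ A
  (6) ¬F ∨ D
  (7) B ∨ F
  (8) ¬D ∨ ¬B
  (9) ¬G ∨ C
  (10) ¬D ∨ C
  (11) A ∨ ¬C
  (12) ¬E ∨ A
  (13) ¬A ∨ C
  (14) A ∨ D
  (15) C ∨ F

Suppose D = False.
The clause (¬F) is unit, so F = False.
The clause (B) is unit, so B = True.
The clause (A) is unit, so A = True.
The clause (C) is unit, so C = True.
Every clause is now satisfied; E, G are unconstrained.

A: True,  B: True,  C: True,  D: False,  E: False,  F: False,  G: False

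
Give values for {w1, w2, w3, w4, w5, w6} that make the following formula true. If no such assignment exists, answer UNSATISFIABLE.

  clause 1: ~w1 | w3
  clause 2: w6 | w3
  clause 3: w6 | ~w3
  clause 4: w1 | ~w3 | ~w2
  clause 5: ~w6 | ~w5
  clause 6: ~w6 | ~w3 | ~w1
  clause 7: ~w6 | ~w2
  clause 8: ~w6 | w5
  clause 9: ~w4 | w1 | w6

Branch on w1: set w1 = 0.
Branch on w6: set w6 = 1.
Unit clause (~w5) forces w5 = 0.
That conflicts with the unit clause (w5).
Undo w6 and try w6 = 0.
Unit clause (w3) forces w3 = 1.
That conflicts with the unit clause (~w3).
Both values of w6 lead to a conflict.
Undo w1 and try w1 = 1.
Unit clause (w3) forces w3 = 1.
Unit clause (w6) forces w6 = 1.
That conflicts with the unit clause (~w6).
Both values of w1 lead to a conflict.

UNSATISFIABLE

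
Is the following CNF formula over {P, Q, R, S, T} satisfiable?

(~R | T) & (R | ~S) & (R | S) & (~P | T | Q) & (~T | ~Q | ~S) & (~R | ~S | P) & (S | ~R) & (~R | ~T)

Suppose R = 0.
From the singleton clause (~S), S = 0.
But (S) is also a unit clause — contradiction.
That branch fails; take R = 1 instead.
From the singleton clause (T), T = 1.
But (~T) is also a unit clause — contradiction.
Both values of R lead to a conflict.
No assignment satisfies every clause.

No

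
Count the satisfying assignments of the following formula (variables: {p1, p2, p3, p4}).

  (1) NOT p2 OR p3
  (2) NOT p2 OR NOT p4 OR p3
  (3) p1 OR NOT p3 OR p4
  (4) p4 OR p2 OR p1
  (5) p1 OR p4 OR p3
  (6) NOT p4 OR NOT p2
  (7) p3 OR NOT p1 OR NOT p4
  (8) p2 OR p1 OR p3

5

There are 2^4 = 16 truth assignments over (p1, p2, p3, p4).
Split on p3. With p3 = true, the clauses containing p3 are satisfied and NOT p3 drops from the rest; 4 of the 2^3 = 8 assignments to the other variables satisfy what remains.
With p3 = false, by the same count on the reduced clause set, 1 assignment works.
Total: 4 + 1 = 5.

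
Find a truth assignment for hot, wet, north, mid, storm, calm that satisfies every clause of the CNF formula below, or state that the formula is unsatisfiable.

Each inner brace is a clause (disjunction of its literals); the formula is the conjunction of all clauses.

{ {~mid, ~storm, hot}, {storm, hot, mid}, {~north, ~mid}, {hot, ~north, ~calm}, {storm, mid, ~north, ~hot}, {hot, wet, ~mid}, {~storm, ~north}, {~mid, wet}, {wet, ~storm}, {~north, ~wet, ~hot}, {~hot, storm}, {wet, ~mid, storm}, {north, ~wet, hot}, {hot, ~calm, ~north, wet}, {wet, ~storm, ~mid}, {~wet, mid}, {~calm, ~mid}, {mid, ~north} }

hot ↦ 1; wet ↦ 1; north ↦ 0; mid ↦ 1; storm ↦ 1; calm ↦ 0

Branch on north: set north = 0.
Branch on mid: set mid = 1.
Unit clause (wet) forces wet = 1.
Unit clause (hot) forces hot = 1.
Unit clause (storm) forces storm = 1.
Unit clause (~calm) forces calm = 0.
This assignment satisfies each clause.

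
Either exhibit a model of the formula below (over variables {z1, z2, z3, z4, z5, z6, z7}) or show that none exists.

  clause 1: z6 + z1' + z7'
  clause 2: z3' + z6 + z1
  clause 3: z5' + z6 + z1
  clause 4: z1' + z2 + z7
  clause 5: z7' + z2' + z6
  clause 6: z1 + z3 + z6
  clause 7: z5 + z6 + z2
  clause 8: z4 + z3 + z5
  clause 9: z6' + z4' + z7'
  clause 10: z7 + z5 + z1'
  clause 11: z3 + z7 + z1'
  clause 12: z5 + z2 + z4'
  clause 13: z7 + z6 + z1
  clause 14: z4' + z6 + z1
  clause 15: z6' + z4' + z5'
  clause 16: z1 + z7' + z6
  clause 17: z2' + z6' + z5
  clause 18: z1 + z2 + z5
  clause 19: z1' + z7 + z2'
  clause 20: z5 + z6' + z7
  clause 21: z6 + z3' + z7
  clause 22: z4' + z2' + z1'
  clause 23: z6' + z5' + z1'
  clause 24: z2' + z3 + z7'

z1: 0,  z2: 1,  z3: 0,  z4: 0,  z5: 1,  z6: 1,  z7: 0

Try z6 = 1.
Try z4 = 0.
Try z3 = 0.
Unit clause (z5) forces z5 = 1.
Unit clause (z1') forces z1 = 0.
Try z2 = 1.
Unit clause (z7') forces z7 = 0.
All clauses are satisfied.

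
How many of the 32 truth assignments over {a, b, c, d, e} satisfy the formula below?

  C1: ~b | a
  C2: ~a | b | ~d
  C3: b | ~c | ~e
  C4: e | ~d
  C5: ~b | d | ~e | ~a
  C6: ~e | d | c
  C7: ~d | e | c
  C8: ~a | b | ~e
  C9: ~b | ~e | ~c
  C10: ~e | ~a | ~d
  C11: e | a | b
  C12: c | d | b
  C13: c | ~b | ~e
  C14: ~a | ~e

4

There are 2^5 = 32 truth assignments over (a, b, c, d, e).
Split on c. With c = 1, the clauses containing c are satisfied and ~c drops from the rest; 2 of the 2^4 = 16 assignments to the other variables satisfy what remains.
With c = 0, by the same count on the reduced clause set, 2 assignments work.
(One model: a=F, b=F, c=F, d=T, e=T.)
Total: 2 + 2 = 4.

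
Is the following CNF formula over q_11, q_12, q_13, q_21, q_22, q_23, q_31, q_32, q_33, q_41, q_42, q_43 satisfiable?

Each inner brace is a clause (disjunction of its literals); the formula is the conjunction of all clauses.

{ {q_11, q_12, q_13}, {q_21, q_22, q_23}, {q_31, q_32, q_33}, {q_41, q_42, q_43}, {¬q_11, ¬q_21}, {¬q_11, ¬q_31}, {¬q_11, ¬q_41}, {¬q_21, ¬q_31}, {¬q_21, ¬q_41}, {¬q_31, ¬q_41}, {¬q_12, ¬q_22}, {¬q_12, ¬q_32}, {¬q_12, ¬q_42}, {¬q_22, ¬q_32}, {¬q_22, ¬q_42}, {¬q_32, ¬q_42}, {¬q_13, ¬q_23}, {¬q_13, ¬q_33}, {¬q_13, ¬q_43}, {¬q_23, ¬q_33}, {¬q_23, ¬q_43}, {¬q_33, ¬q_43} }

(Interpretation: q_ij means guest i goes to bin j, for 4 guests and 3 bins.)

No, unsatisfiable

Branch on q_11: set q_11 = False.
Branch on q_12: set q_12 = True.
The clause (¬q_22) is unit, so q_22 = False.
The clause (¬q_32) is unit, so q_32 = False.
The clause (¬q_42) is unit, so q_42 = False.
Branch on q_21: set q_21 = True.
The clause (¬q_31) is unit, so q_31 = False.
The clause (q_33) is unit, so q_33 = True.
The clause (¬q_41) is unit, so q_41 = False.
The clause (q_43) is unit, so q_43 = True.
Now (¬q_43) is unsatisfied and unit — conflict.
So q_21 must be the other value — set q_21 = False.
The clause (q_23) is unit, so q_23 = True.
The clause (¬q_13) is unit, so q_13 = False.
The clause (¬q_33) is unit, so q_33 = False.
The clause (q_31) is unit, so q_31 = True.
The clause (¬q_41) is unit, so q_41 = False.
The clause (q_43) is unit, so q_43 = True.
Now (¬q_43) is unsatisfied and unit — conflict.
Both values of q_21 lead to a conflict.
So q_12 must be the other value — set q_12 = False.
The clause (q_13) is unit, so q_13 = True.
The clause (¬q_23) is unit, so q_23 = False.
The clause (¬q_33) is unit, so q_33 = False.
The clause (¬q_43) is unit, so q_43 = False.
Branch on q_21: set q_21 = True.
The clause (¬q_31) is unit, so q_31 = False.
The clause (q_32) is unit, so q_32 = True.
The clause (¬q_41) is unit, so q_41 = False.
The clause (q_42) is unit, so q_42 = True.
Now (¬q_42) is unsatisfied and unit — conflict.
So q_21 must be the other value — set q_21 = False.
The clause (q_22) is unit, so q_22 = True.
The clause (¬q_32) is unit, so q_32 = False.
The clause (q_31) is unit, so q_31 = True.
The clause (¬q_41) is unit, so q_41 = False.
The clause (q_42) is unit, so q_42 = True.
Now (¬q_42) is unsatisfied and unit — conflict.
Both values of q_21 lead to a conflict.
Both values of q_12 lead to a conflict.
So q_11 must be the other value — set q_11 = True.
The clause (¬q_21) is unit, so q_21 = False.
The clause (¬q_31) is unit, so q_31 = False.
The clause (¬q_41) is unit, so q_41 = False.
Branch on q_22: set q_22 = True.
The clause (¬q_12) is unit, so q_12 = False.
The clause (¬q_32) is unit, so q_32 = False.
The clause (q_33) is unit, so q_33 = True.
The clause (¬q_42) is unit, so q_42 = False.
The clause (q_43) is unit, so q_43 = True.
Now (¬q_43) is unsatisfied and unit — conflict.
So q_22 must be the other value — set q_22 = False.
The clause (q_23) is unit, so q_23 = True.
The clause (¬q_13) is unit, so q_13 = False.
The clause (¬q_33) is unit, so q_33 = False.
The clause (q_32) is unit, so q_32 = True.
The clause (¬q_12) is unit, so q_12 = False.
The clause (¬q_42) is unit, so q_42 = False.
The clause (q_43) is unit, so q_43 = True.
Now (¬q_43) is unsatisfied and unit — conflict.
Both values of q_22 lead to a conflict.
Both values of q_11 lead to a conflict.
No assignment satisfies every clause.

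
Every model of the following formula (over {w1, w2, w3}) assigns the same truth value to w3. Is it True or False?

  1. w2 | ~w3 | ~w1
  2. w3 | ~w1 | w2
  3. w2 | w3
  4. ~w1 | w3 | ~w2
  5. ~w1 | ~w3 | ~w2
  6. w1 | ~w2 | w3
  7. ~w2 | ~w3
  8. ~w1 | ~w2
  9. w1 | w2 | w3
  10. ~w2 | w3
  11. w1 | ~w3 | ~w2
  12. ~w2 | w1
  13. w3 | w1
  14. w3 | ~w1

True

Suppose w3 = 0.
Unit clause (w2) forces w2 = 1.
Now (~w2) is unsatisfied and unit — conflict.
So every satisfying assignment has w3 = True.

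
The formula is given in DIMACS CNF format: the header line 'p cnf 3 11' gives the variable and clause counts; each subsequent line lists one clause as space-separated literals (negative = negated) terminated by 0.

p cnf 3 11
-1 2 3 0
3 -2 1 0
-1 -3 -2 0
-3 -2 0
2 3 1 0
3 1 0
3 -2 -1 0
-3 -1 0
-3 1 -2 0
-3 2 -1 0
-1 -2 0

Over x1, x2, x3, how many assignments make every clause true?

1

There are 2^3 = 8 truth assignments over (x1, x2, x3).
Check each against the 11 clauses (columns in the order x1, x2, x3):
  F F F  ✗ fails (x2 ∨ x3 ∨ x1)
  F F T  ✓ satisfies all
  F T F  ✗ fails (x3 ∨ ¬x2 ∨ x1)
  F T T  ✗ fails (¬x3 ∨ ¬x2)
  T F F  ✗ fails (¬x1 ∨ x2 ∨ x3)
  T F T  ✗ fails (¬x3 ∨ ¬x1)
  T T F  ✗ fails (x3 ∨ ¬x2 ∨ ¬x1)
  T T T  ✗ fails (¬x1 ∨ ¬x3 ∨ ¬x2)
1 of the 8 rows is a model.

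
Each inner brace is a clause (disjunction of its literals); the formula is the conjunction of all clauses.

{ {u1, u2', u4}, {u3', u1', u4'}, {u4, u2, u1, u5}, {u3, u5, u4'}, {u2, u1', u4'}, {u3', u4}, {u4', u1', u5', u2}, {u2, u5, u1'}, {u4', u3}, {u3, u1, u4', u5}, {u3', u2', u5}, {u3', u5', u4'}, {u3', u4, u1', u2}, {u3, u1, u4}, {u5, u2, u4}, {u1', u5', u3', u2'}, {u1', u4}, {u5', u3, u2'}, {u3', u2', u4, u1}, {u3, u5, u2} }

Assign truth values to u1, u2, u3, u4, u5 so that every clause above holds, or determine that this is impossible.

u1 ↦ 0,  u2 ↦ 0,  u3 ↦ 1,  u4 ↦ 1,  u5 ↦ 0

Try u3 = 1.
The clause (u4) is unit, so u4 = 1.
The clause (u1') is unit, so u1 = 0.
The clause (u5') is unit, so u5 = 0.
The clause (u2') is unit, so u2 = 0.
Every clause now holds.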